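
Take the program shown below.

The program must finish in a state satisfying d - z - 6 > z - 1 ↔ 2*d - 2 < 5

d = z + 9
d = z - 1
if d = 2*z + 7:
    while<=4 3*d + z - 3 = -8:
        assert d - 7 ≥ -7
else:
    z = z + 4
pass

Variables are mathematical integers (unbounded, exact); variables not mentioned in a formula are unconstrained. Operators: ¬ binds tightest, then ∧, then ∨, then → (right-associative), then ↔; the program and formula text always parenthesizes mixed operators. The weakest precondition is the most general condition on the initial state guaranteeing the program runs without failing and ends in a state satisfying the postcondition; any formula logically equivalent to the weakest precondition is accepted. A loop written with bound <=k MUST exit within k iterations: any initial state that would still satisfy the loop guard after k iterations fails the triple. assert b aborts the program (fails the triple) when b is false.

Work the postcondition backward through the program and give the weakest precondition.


Working backward. After the program, the postcondition d - z - 6 > z - 1 ↔ 2*d - 2 < 5 must hold; in canonical form it is d > 2*z + 5 ↔ 2*d < 7.
Before skip: d > 2*z + 5 ↔ 2*d < 7
Then branch requires (3*d + z = -5 → (d ≥ 0 ∧ (3*d + z = -5 → (d ≥ 0 ∧ (3*d + z = -5 → (d ≥ 0 ∧ (3*d + z = -5 → (d ≥ 0 ∧ (¬(3*d + z = -5)) ∧ (d > 2*z + 5 ↔ 2*d < 7))) ∧ ((¬(3*d + z = -5)) → (d > 2*z + 5 ↔ 2*d < 7)))) ∧ ((¬(3*d + z = -5)) → (d > 2*z + 5 ↔ 2*d < 7)))) ∧ ((¬(3*d + z = -5)) → (d > 2*z + 5 ↔ 2*d < 7)))) ∧ ((¬(3*d + z = -5)) → (d > 2*z + 5 ↔ 2*d < 7)); else branch requires d > 2*z + 13 ↔ 2*d < 7.
Before the if: (d = 2*z + 7 → ((3*d + z = -5 → (d ≥ 0 ∧ (3*d + z = -5 → (d ≥ 0 ∧ (3*d + z = -5 → (d ≥ 0 ∧ (3*d + z = -5 → (d ≥ 0 ∧ (¬(3*d + z = -5)) ∧ (d > 2*z + 5 ↔ 2*d < 7))) ∧ ((¬(3*d + z = -5)) → (d > 2*z + 5 ↔ 2*d < 7)))) ∧ ((¬(3*d + z = -5)) → (d > 2*z + 5 ↔ 2*d < 7)))) ∧ ((¬(3*d + z = -5)) → (d > 2*z + 5 ↔ 2*d < 7)))) ∧ ((¬(3*d + z = -5)) → (d > 2*z + 5 ↔ 2*d < 7)))) ∧ ((¬(d = 2*z + 7)) → (d > 2*z + 13 ↔ 2*d < 7))
Before d := z - 1: (z = -8 → ((4*z = -2 → (z ≥ 1 ∧ (4*z = -2 → (z ≥ 1 ∧ (4*z = -2 → (z ≥ 1 ∧ (4*z = -2 → (z ≥ 1 ∧ (¬(4*z = -2)) ∧ (z < -6 ↔ 2*z < 9))) ∧ ((¬(4*z = -2)) → (z < -6 ↔ 2*z < 9)))) ∧ ((¬(4*z = -2)) → (z < -6 ↔ 2*z < 9)))) ∧ ((¬(4*z = -2)) → (z < -6 ↔ 2*z < 9)))) ∧ ((¬(4*z = -2)) → (z < -6 ↔ 2*z < 9)))) ∧ ((¬(z = -8)) → (z < -14 ↔ 2*z < 9))
Before d := z + 9: (z = -8 → ((4*z = -2 → (z ≥ 1 ∧ (4*z = -2 → (z ≥ 1 ∧ (4*z = -2 → (z ≥ 1 ∧ (4*z = -2 → (z ≥ 1 ∧ (¬(4*z = -2)) ∧ (z < -6 ↔ 2*z < 9))) ∧ ((¬(4*z = -2)) → (z < -6 ↔ 2*z < 9)))) ∧ ((¬(4*z = -2)) → (z < -6 ↔ 2*z < 9)))) ∧ ((¬(4*z = -2)) → (z < -6 ↔ 2*z < 9)))) ∧ ((¬(4*z = -2)) → (z < -6 ↔ 2*z < 9)))) ∧ ((¬(z = -8)) → (z < -14 ↔ 2*z < 9))
Answer: WP = (z = -8 → ((4*z = -2 → (z ≥ 1 ∧ (4*z = -2 → (z ≥ 1 ∧ (4*z = -2 → (z ≥ 1 ∧ (4*z = -2 → (z ≥ 1 ∧ (¬(4*z = -2)) ∧ (z < -6 ↔ 2*z < 9))) ∧ ((¬(4*z = -2)) → (z < -6 ↔ 2*z < 9)))) ∧ ((¬(4*z = -2)) → (z < -6 ↔ 2*z < 9)))) ∧ ((¬(4*z = -2)) → (z < -6 ↔ 2*z < 9)))) ∧ ((¬(4*z = -2)) → (z < -6 ↔ 2*z < 9)))) ∧ ((¬(z = -8)) → (z < -14 ↔ 2*z < 9))


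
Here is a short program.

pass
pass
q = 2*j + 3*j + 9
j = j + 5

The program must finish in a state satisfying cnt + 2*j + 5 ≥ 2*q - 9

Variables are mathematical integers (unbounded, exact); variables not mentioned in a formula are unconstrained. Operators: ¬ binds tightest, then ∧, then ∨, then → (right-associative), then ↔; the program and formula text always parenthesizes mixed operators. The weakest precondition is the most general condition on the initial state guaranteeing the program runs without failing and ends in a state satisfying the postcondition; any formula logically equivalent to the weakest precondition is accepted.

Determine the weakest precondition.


Working backward. After the program, the postcondition cnt + 2*j + 5 ≥ 2*q - 9 must hold; in canonical form it is cnt + 2*j ≥ 2*q - 14.
Before j := j + 5: cnt + 2*j ≥ 2*q - 24
Before q := 2*j + 3*j + 9: cnt ≥ 8*j - 6
Before skip: cnt ≥ 8*j - 6
Before skip: cnt ≥ 8*j - 6
Answer: WP = cnt ≥ 8*j - 6


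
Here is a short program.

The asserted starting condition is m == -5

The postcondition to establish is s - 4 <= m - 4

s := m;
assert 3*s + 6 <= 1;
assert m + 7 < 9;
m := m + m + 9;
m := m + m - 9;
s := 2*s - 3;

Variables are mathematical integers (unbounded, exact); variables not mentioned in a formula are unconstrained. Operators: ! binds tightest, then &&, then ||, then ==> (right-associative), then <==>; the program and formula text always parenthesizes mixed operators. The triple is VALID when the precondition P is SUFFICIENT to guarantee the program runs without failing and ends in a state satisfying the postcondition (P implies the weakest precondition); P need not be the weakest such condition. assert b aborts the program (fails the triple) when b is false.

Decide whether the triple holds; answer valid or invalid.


Working backward. After the program, the postcondition s - 4 <= m - 4 must hold; in canonical form it is s <= m.
Before s := 2*s - 3: 2*s <= m + 3
Before m := m + m - 9: 2*s <= 2*m - 6
Before m := m + m + 9: 2*s <= 4*m + 12
Before assert m + 7 < 9: m < 2 && 2*s <= 4*m + 12
Before assert 3*s + 6 <= 1: 3*s <= -5 && m < 2 && 2*s <= 4*m + 12
Before s := m: 3*m <= -5 && m < 2 && 2*m >= -12
The weakest precondition is 3*m <= -5 && m < 2 && 2*m >= -12.
Check whether m == -5 implies it.
Every state satisfying the precondition satisfies the weakest precondition: the implication holds.
Answer: valid


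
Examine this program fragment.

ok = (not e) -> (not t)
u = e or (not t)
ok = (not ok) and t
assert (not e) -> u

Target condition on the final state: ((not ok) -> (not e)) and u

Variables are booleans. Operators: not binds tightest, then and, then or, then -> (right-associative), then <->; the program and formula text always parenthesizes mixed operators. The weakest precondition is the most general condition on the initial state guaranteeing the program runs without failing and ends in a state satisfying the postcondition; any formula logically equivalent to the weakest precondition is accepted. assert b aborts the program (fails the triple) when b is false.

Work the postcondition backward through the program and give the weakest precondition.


Working backward. After the program, ((not ok) -> (not e)) and u must hold.
Before assert (not e) -> u: ((not e) -> u) and ((not ok) -> (not e)) and u
Before ok := (not ok) and t: ((not e) -> u) and ((not ((not ok) and t)) -> (not e)) and u
Before u := e or (not t): ((not e) -> (e or (not t))) and ((not ((not ok) and t)) -> (not e)) and (e or (not t))
Before ok := (not e) -> (not t): ((not e) -> (e or (not t))) and ((not ((not ((not e) -> (not t))) and t)) -> (not e)) and (e or (not t))
Answer: WP = ((not e) -> (e or (not t))) and ((not ((not ((not e) -> (not t))) and t)) -> (not e)) and (e or (not t))


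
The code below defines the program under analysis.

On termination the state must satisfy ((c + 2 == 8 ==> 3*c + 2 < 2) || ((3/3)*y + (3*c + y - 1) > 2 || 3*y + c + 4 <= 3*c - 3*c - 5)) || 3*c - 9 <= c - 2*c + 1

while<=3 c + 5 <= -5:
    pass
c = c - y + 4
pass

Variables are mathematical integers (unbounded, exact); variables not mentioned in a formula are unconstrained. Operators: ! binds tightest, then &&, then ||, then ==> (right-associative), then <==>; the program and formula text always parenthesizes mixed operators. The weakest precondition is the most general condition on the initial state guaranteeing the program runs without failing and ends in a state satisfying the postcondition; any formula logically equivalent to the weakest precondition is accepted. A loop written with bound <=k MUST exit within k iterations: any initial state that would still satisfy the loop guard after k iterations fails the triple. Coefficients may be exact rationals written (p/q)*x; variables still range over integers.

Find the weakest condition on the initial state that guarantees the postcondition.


Working backward. After the program, the postcondition ((c + 2 == 8 ==> 3*c + 2 < 2) || ((3/3)*y + (3*c + y - 1) > 2 || 3*y + c + 4 <= 3*c - 3*c - 5)) || 3*c - 9 <= c - 2*c + 1 must hold; in canonical form it is (c == 6 ==> 3*c < 0) || 3*c + 2*y > 3 || c + 3*y <= -9 || 4*c <= 10.
Before skip: (c == 6 ==> 3*c < 0) || 3*c + 2*y > 3 || c + 3*y <= -9 || 4*c <= 10
Before c := c - y + 4: (c == y + 2 ==> 3*c < 3*y - 12) || 3*c > y - 9 || c + 2*y <= -13 || 4*c <= 4*y - 6
Before the loop (bound <=3), unroll the exhaustion recursion (WP_0 = exit-now case; WP_j = one more guarded iteration, up to j = 3):
  WP_0: (!(c <= -10)) && ((c == y + 2 ==> 3*c < 3*y - 12) || 3*c > y - 9 || c + 2*y <= -13 || 4*c <= 4*y - 6)
  WP_1: (c <= -10 ==> ((!(c <= -10)) && ((c == y + 2 ==> 3*c < 3*y - 12) || 3*c > y - 9 || c + 2*y <= -13 || 4*c <= 4*y - 6))) && ((!(c <= -10)) ==> ((c == y + 2 ==> 3*c < 3*y - 12) || 3*c > y - 9 || c + 2*y <= -13 || 4*c <= 4*y - 6))
  WP_2: (c <= -10 ==> ((c <= -10 ==> ((!(c <= -10)) && ((c == y + 2 ==> 3*c < 3*y - 12) || 3*c > y - 9 || c + 2*y <= -13 || 4*c <= 4*y - 6))) && ((!(c <= -10)) ==> ((c == y + 2 ==> 3*c < 3*y - 12) || 3*c > y - 9 || c + 2*y <= -13 || 4*c <= 4*y - 6)))) && ((!(c <= -10)) ==> ((c == y + 2 ==> 3*c < 3*y - 12) || 3*c > y - 9 || c + 2*y <= -13 || 4*c <= 4*y - 6))
  WP_3: (c <= -10 ==> ((c <= -10 ==> ((c <= -10 ==> ((!(c <= -10)) && ((c == y + 2 ==> 3*c < 3*y - 12) || 3*c > y - 9 || c + 2*y <= -13 || 4*c <= 4*y - 6))) && ((!(c <= -10)) ==> ((c == y + 2 ==> 3*c < 3*y - 12) || 3*c > y - 9 || c + 2*y <= -13 || 4*c <= 4*y - 6)))) && ((!(c <= -10)) ==> ((c == y + 2 ==> 3*c < 3*y - 12) || 3*c > y - 9 || c + 2*y <= -13 || 4*c <= 4*y - 6)))) && ((!(c <= -10)) ==> ((c == y + 2 ==> 3*c < 3*y - 12) || 3*c > y - 9 || c + 2*y <= -13 || 4*c <= 4*y - 6))
So before the loop: (c <= -10 ==> ((c <= -10 ==> ((c <= -10 ==> ((!(c <= -10)) && ((c == y + 2 ==> 3*c < 3*y - 12) || 3*c > y - 9 || c + 2*y <= -13 || 4*c <= 4*y - 6))) && ((!(c <= -10)) ==> ((c == y + 2 ==> 3*c < 3*y - 12) || 3*c > y - 9 || c + 2*y <= -13 || 4*c <= 4*y - 6)))) && ((!(c <= -10)) ==> ((c == y + 2 ==> 3*c < 3*y - 12) || 3*c > y - 9 || c + 2*y <= -13 || 4*c <= 4*y - 6)))) && ((!(c <= -10)) ==> ((c == y + 2 ==> 3*c < 3*y - 12) || 3*c > y - 9 || c + 2*y <= -13 || 4*c <= 4*y - 6))
Answer: WP = (c <= -10 ==> ((c <= -10 ==> ((c <= -10 ==> ((!(c <= -10)) && ((c == y + 2 ==> 3*c < 3*y - 12) || 3*c > y - 9 || c + 2*y <= -13 || 4*c <= 4*y - 6))) && ((!(c <= -10)) ==> ((c == y + 2 ==> 3*c < 3*y - 12) || 3*c > y - 9 || c + 2*y <= -13 || 4*c <= 4*y - 6)))) && ((!(c <= -10)) ==> ((c == y + 2 ==> 3*c < 3*y - 12) || 3*c > y - 9 || c + 2*y <= -13 || 4*c <= 4*y - 6)))) && ((!(c <= -10)) ==> ((c == y + 2 ==> 3*c < 3*y - 12) || 3*c > y - 9 || c + 2*y <= -13 || 4*c <= 4*y - 6))


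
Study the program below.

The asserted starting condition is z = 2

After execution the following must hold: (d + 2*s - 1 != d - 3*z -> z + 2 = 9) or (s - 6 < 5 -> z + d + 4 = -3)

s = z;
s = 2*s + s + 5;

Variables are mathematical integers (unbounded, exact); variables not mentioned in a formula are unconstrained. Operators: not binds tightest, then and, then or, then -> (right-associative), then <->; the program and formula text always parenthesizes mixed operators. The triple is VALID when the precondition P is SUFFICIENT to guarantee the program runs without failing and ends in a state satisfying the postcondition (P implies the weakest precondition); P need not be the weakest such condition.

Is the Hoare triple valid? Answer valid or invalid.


Working backward. After the program, the postcondition (d + 2*s - 1 != d - 3*z -> z + 2 = 9) or (s - 6 < 5 -> z + d + 4 = -3) must hold; in canonical form it is (2*s + 3*z != 1 -> z = 7) or (s < 11 -> d + z = -7).
Before s := 2*s + s + 5: (6*s + 3*z != -9 -> z = 7) or (3*s < 6 -> d + z = -7)
Before s := z: (9*z != -9 -> z = 7) or (3*z < 6 -> d + z = -7)
The weakest precondition is (9*z != -9 -> z = 7) or (3*z < 6 -> d + z = -7).
Check whether z = 2 implies it.
Every state satisfying the precondition satisfies the weakest precondition: the implication holds.
Answer: valid


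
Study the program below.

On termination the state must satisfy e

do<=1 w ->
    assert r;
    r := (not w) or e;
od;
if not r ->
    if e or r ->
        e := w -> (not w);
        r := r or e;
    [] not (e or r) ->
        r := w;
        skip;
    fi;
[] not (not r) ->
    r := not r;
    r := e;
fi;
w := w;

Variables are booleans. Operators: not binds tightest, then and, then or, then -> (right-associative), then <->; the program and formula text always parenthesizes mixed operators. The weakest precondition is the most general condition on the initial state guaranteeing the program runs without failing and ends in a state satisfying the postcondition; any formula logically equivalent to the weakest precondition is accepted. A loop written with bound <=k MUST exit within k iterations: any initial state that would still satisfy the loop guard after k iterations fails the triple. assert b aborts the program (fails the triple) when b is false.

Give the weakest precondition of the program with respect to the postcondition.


Working backward. After the program, e must hold.
Before w := w: e
Then branch requires ((e or r) -> (w -> (not w))) and ((not (e or r)) -> e); else branch requires e.
Before the if: ((not r) -> (((e or r) -> (w -> (not w))) and ((not (e or r)) -> e))) and (r -> e)
Before the loop (bound <=1), unroll the exhaustion recursion (WP_0 = exit-now case; WP_j = one more guarded iteration, up to j = 1):
  WP_0: (not w) and ((not r) -> (((e or r) -> (w -> (not w))) and ((not (e or r)) -> e))) and (r -> e)
  WP_1: (w -> (r and (not w) and ((not ((not w) or e)) -> (((e or (not w)) -> (w -> (not w))) and ((not (e or (not w))) -> e))) and (((not w) or e) -> e))) and ((not w) -> (((not r) -> (((e or r) -> (w -> (not w))) and ((not (e or r)) -> e))) and (r -> e)))
So before the loop: (w -> (r and (not w) and ((not ((not w) or e)) -> (((e or (not w)) -> (w -> (not w))) and ((not (e or (not w))) -> e))) and (((not w) or e) -> e))) and ((not w) -> (((not r) -> (((e or r) -> (w -> (not w))) and ((not (e or r)) -> e))) and (r -> e)))
Answer: WP = (w -> (r and (not w) and ((not ((not w) or e)) -> (((e or (not w)) -> (w -> (not w))) and ((not (e or (not w))) -> e))) and (((not w) or e) -> e))) and ((not w) -> (((not r) -> (((e or r) -> (w -> (not w))) and ((not (e or r)) -> e))) and (r -> e)))


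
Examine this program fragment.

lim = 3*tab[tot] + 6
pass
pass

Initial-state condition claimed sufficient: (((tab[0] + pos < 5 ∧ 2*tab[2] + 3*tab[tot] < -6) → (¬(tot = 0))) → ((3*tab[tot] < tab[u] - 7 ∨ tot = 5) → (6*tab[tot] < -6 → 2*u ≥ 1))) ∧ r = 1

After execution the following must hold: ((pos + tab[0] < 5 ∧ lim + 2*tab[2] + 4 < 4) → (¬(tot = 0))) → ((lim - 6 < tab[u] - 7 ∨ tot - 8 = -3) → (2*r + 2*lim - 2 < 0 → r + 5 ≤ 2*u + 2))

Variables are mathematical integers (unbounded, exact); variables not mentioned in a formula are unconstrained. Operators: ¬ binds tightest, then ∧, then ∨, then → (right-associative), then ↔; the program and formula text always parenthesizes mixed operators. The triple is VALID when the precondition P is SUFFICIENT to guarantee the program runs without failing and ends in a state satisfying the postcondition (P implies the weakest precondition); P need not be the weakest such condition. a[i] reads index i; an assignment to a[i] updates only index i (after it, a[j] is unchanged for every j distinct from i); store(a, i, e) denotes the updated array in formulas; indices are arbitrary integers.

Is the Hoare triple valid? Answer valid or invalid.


Working backward. After the program, the postcondition ((pos + tab[0] < 5 ∧ lim + 2*tab[2] + 4 < 4) → (¬(tot = 0))) → ((lim - 6 < tab[u] - 7 ∨ tot - 8 = -3) → (2*r + 2*lim - 2 < 0 → r + 5 ≤ 2*u + 2)) must hold; in canonical form it is ((tab[0] + pos < 5 ∧ 2*tab[2] + lim < 0) → (¬(tot = 0))) → ((lim < tab[u] - 1 ∨ tot = 5) → (2*lim + 2*r < 2 → r ≤ 2*u - 3)).
Before skip: ((tab[0] + pos < 5 ∧ 2*tab[2] + lim < 0) → (¬(tot = 0))) → ((lim < tab[u] - 1 ∨ tot = 5) → (2*lim + 2*r < 2 → r ≤ 2*u - 3))
Before skip: ((tab[0] + pos < 5 ∧ 2*tab[2] + lim < 0) → (¬(tot = 0))) → ((lim < tab[u] - 1 ∨ tot = 5) → (2*lim + 2*r < 2 → r ≤ 2*u - 3))
Before lim := 3*tab[tot] + 6: ((tab[0] + pos < 5 ∧ 2*tab[2] + 3*tab[tot] < -6) → (¬(tot = 0))) → ((3*tab[tot] < tab[u] - 7 ∨ tot = 5) → (6*tab[tot] + 2*r < -10 → r ≤ 2*u - 3))
The weakest precondition is ((tab[0] + pos < 5 ∧ 2*tab[2] + 3*tab[tot] < -6) → (¬(tot = 0))) → ((3*tab[tot] < tab[u] - 7 ∨ tot = 5) → (6*tab[tot] + 2*r < -10 → r ≤ 2*u - 3)).
Check whether (((tab[0] + pos < 5 ∧ 2*tab[2] + 3*tab[tot] < -6) → (¬(tot = 0))) → ((3*tab[tot] < tab[u] - 7 ∨ tot = 5) → (6*tab[tot] < -6 → 2*u ≥ 1))) ∧ r = 1 implies it.
Countermodel: at the initial state pos = 8, r = 1, tab = {[0] = -3, [1] = 7040, [2] = -3, [3] = -3, elsewhere -3}, tot = 3, u = 1, the precondition holds but the weakest precondition fails.
Answer: invalid


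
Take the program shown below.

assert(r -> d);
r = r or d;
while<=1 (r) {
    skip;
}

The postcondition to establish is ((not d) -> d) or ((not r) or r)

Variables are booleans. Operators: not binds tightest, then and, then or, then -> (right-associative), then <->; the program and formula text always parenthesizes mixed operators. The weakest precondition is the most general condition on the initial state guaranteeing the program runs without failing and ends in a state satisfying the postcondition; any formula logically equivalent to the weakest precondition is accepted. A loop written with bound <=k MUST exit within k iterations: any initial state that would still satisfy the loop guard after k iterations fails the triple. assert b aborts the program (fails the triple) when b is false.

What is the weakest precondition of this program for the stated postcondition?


Working backward. After the program, the postcondition ((not d) -> d) or ((not r) or r) must hold; in canonical form it is true.
Before the loop (bound <=1), unroll the exhaustion recursion (WP_0 = exit-now case; WP_j = one more guarded iteration, up to j = 1):
  WP_0: not r
  WP_1: r -> (not r)
So before the loop: r -> (not r)
Before r := r or d: (r or d) -> (not (r or d))
Before assert r -> d: (r -> d) and ((r or d) -> (not (r or d)))
Answer: WP = (r -> d) and ((r or d) -> (not (r or d)))


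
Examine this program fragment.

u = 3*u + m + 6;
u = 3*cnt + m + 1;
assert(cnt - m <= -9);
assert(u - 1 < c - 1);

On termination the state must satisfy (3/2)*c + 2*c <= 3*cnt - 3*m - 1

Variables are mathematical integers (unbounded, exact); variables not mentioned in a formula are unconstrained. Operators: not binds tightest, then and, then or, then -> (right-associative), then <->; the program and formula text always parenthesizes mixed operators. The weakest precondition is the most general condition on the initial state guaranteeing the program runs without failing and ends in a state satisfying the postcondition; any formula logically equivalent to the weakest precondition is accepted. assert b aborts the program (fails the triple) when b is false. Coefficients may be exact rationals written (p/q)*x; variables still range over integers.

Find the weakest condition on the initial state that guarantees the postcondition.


Working backward. After the program, the postcondition (3/2)*c + 2*c <= 3*cnt - 3*m - 1 must hold; in canonical form it is (7/2)*c + 3*m <= 3*cnt - 1.
Before assert u - 1 < c - 1: u < c and (7/2)*c + 3*m <= 3*cnt - 1
Before assert cnt - m <= -9: cnt <= m - 9 and u < c and (7/2)*c + 3*m <= 3*cnt - 1
Before u := 3*cnt + m + 1: cnt <= m - 9 and 3*cnt + m < c - 1 and (7/2)*c + 3*m <= 3*cnt - 1
Before u := 3*u + m + 6: cnt <= m - 9 and 3*cnt + m < c - 1 and (7/2)*c + 3*m <= 3*cnt - 1
Answer: WP = cnt <= m - 9 and 3*cnt + m < c - 1 and (7/2)*c + 3*m <= 3*cnt - 1


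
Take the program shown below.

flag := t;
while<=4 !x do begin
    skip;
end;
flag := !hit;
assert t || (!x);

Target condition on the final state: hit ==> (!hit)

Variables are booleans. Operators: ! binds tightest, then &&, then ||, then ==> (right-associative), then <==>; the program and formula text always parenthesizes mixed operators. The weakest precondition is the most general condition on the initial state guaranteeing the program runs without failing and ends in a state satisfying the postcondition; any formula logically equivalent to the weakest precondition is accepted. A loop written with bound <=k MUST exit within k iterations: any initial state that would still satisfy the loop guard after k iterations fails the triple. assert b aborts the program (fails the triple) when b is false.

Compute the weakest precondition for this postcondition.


Working backward. After the program, hit ==> (!hit) must hold.
Before assert t || (!x): (t || (!x)) && (hit ==> (!hit))
Before flag := !hit: (t || (!x)) && (hit ==> (!hit))
Before the loop (bound <=4), unroll the exhaustion recursion (WP_0 = exit-now case; WP_j = one more guarded iteration, up to j = 4):
  WP_0: x && (t || (!x)) && (hit ==> (!hit))
  WP_1: ((!x) ==> (x && (t || (!x)) && (hit ==> (!hit)))) && (x ==> ((t || (!x)) && (hit ==> (!hit))))
  WP_2: ((!x) ==> (((!x) ==> (x && (t || (!x)) && (hit ==> (!hit)))) && (x ==> ((t || (!x)) && (hit ==> (!hit)))))) && (x ==> ((t || (!x)) && (hit ==> (!hit))))
  WP_3: ((!x) ==> (((!x) ==> (((!x) ==> (x && (t || (!x)) && (hit ==> (!hit)))) && (x ==> ((t || (!x)) && (hit ==> (!hit)))))) && (x ==> ((t || (!x)) && (hit ==> (!hit)))))) && (x ==> ((t || (!x)) && (hit ==> (!hit))))
  WP_4: ((!x) ==> (((!x) ==> (((!x) ==> (((!x) ==> (x && (t || (!x)) && (hit ==> (!hit)))) && (x ==> ((t || (!x)) && (hit ==> (!hit)))))) && (x ==> ((t || (!x)) && (hit ==> (!hit)))))) && (x ==> ((t || (!x)) && (hit ==> (!hit)))))) && (x ==> ((t || (!x)) && (hit ==> (!hit))))
So before the loop: ((!x) ==> (((!x) ==> (((!x) ==> (((!x) ==> (x && (t || (!x)) && (hit ==> (!hit)))) && (x ==> ((t || (!x)) && (hit ==> (!hit)))))) && (x ==> ((t || (!x)) && (hit ==> (!hit)))))) && (x ==> ((t || (!x)) && (hit ==> (!hit)))))) && (x ==> ((t || (!x)) && (hit ==> (!hit))))
Before flag := t: ((!x) ==> (((!x) ==> (((!x) ==> (((!x) ==> (x && (t || (!x)) && (hit ==> (!hit)))) && (x ==> ((t || (!x)) && (hit ==> (!hit)))))) && (x ==> ((t || (!x)) && (hit ==> (!hit)))))) && (x ==> ((t || (!x)) && (hit ==> (!hit)))))) && (x ==> ((t || (!x)) && (hit ==> (!hit))))
Answer: WP = ((!x) ==> (((!x) ==> (((!x) ==> (((!x) ==> (x && (t || (!x)) && (hit ==> (!hit)))) && (x ==> ((t || (!x)) && (hit ==> (!hit)))))) && (x ==> ((t || (!x)) && (hit ==> (!hit)))))) && (x ==> ((t || (!x)) && (hit ==> (!hit)))))) && (x ==> ((t || (!x)) && (hit ==> (!hit))))


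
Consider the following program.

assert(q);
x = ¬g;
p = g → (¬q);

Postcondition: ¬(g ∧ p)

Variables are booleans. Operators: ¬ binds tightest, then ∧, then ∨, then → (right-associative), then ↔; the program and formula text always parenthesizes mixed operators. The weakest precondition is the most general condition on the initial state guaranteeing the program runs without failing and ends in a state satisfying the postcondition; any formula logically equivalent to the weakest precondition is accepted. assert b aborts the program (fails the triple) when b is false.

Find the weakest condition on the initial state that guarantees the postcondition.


Working backward. After the program, ¬(g ∧ p) must hold.
Before p := g → (¬q): ¬(g ∧ (g → (¬q)))
Before x := ¬g: ¬(g ∧ (g → (¬q)))
Before assert q: q ∧ (¬(g ∧ (g → (¬q))))
Answer: WP = q ∧ (¬(g ∧ (g → (¬q))))


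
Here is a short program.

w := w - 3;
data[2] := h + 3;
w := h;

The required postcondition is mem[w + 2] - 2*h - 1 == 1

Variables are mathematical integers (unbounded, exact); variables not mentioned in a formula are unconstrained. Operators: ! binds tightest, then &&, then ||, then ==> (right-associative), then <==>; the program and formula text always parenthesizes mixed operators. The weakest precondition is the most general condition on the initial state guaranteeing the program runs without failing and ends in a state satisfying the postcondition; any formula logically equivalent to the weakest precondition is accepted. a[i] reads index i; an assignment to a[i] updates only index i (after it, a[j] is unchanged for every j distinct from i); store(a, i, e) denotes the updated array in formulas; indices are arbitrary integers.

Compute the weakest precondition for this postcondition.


Working backward. After the program, the postcondition mem[w + 2] - 2*h - 1 == 1 must hold; in canonical form it is mem[w + 2] == 2*h + 2.
Before w := h: mem[h + 2] == 2*h + 2
Before data[2] := h + 3: mem[h + 2] == 2*h + 2
Before w := w - 3: mem[h + 2] == 2*h + 2
Answer: WP = mem[h + 2] == 2*h + 2


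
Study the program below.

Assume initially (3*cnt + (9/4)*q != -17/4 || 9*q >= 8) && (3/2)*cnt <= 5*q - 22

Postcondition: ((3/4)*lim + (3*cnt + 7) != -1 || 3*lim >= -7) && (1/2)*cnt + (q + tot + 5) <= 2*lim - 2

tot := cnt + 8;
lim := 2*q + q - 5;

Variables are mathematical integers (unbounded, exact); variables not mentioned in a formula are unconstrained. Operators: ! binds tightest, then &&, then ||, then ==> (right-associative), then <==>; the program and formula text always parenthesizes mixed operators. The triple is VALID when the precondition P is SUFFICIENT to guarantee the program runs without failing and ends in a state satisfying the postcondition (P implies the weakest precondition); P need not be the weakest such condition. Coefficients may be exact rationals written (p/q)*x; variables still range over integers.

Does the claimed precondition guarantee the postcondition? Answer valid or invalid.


Working backward. After the program, the postcondition ((3/4)*lim + (3*cnt + 7) != -1 || 3*lim >= -7) && (1/2)*cnt + (q + tot + 5) <= 2*lim - 2 must hold; in canonical form it is (3*cnt + (3/4)*lim != -8 || 3*lim >= -7) && (1/2)*cnt + q + tot <= 2*lim - 7.
Before lim := 2*q + q - 5: (3*cnt + (9/4)*q != -17/4 || 9*q >= 8) && (1/2)*cnt + tot <= 5*q - 17
Before tot := cnt + 8: (3*cnt + (9/4)*q != -17/4 || 9*q >= 8) && (3/2)*cnt <= 5*q - 25
The weakest precondition is (3*cnt + (9/4)*q != -17/4 || 9*q >= 8) && (3/2)*cnt <= 5*q - 25.
Check whether (3*cnt + (9/4)*q != -17/4 || 9*q >= 8) && (3/2)*cnt <= 5*q - 22 implies it.
Countermodel: at the initial state cnt = -8, q = 2, the precondition holds but the weakest precondition fails.
Answer: invalid


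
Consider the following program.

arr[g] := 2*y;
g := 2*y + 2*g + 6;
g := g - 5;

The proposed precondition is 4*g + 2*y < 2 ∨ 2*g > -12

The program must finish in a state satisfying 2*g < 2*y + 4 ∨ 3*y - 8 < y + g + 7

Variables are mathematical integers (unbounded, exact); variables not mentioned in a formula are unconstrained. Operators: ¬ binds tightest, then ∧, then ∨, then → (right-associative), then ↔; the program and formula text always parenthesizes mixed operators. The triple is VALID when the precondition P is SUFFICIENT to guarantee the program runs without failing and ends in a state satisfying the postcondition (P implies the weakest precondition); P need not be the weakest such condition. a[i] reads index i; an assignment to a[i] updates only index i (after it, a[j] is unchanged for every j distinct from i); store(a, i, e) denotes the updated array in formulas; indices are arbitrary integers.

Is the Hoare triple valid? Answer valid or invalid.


Working backward. After the program, the postcondition 2*g < 2*y + 4 ∨ 3*y - 8 < y + g + 7 must hold; in canonical form it is 2*g < 2*y + 4 ∨ 2*y < g + 15.
Before g := g - 5: 2*g < 2*y + 14 ∨ 2*y < g + 10
Before g := 2*y + 2*g + 6: 4*g + 2*y < 2 ∨ 2*g > -16
Before arr[g] := 2*y: 4*g + 2*y < 2 ∨ 2*g > -16
The weakest precondition is 4*g + 2*y < 2 ∨ 2*g > -16.
Check whether 4*g + 2*y < 2 ∨ 2*g > -12 implies it.
Every state satisfying the precondition satisfies the weakest precondition: the implication holds.
Answer: valid


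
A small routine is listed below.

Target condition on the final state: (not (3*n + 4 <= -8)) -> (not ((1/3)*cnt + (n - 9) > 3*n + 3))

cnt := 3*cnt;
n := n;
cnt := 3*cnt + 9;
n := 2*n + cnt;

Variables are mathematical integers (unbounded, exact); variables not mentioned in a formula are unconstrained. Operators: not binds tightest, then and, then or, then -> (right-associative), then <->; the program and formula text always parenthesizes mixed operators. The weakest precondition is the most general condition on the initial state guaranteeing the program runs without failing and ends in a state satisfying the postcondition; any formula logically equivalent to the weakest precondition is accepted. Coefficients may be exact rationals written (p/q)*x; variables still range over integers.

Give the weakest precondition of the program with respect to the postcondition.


Working backward. After the program, the postcondition (not (3*n + 4 <= -8)) -> (not ((1/3)*cnt + (n - 9) > 3*n + 3)) must hold; in canonical form it is (not (3*n <= -12)) -> (not ((1/3)*cnt > 2*n + 12)).
Before n := 2*n + cnt: (not (3*cnt + 6*n <= -12)) -> (not ((5/3)*cnt + 4*n < -12))
Before cnt := 3*cnt + 9: (not (9*cnt + 6*n <= -39)) -> (not (5*cnt + 4*n < -27))
Before n := n: (not (9*cnt + 6*n <= -39)) -> (not (5*cnt + 4*n < -27))
Before cnt := 3*cnt: (not (27*cnt + 6*n <= -39)) -> (not (15*cnt + 4*n < -27))
Answer: WP = (not (27*cnt + 6*n <= -39)) -> (not (15*cnt + 4*n < -27))


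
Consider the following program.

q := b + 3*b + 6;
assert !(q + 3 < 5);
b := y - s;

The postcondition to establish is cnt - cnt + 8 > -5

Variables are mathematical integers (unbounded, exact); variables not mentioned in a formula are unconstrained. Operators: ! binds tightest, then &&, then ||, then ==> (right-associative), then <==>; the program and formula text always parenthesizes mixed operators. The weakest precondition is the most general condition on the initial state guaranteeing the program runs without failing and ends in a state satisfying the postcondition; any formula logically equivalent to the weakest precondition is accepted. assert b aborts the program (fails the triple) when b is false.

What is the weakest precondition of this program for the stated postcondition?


Working backward. After the program, the postcondition cnt - cnt + 8 > -5 must hold; in canonical form it is true.
Before b := y - s: true
Before assert !(q + 3 < 5): !(q < 2)
Before q := b + 3*b + 6: !(4*b < -4)
Answer: WP = !(4*b < -4)


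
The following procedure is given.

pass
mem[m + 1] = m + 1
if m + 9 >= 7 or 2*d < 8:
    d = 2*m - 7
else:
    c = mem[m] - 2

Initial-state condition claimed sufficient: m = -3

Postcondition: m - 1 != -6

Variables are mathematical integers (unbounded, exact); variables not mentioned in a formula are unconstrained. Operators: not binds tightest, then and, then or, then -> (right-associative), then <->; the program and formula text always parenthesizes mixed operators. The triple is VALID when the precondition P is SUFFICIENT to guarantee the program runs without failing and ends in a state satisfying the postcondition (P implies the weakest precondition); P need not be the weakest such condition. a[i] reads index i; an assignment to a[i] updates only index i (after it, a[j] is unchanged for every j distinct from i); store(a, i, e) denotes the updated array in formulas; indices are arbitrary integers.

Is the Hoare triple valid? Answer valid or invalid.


Working backward. After the program, the postcondition m - 1 != -6 must hold; in canonical form it is m != -5.
Then branch requires m != -5; else branch requires m != -5.
Before the if: ((m >= -2 or 2*d < 8) -> m != -5) and ((not (m >= -2 or 2*d < 8)) -> m != -5)
Before mem[m + 1] := m + 1: ((m >= -2 or 2*d < 8) -> m != -5) and ((not (m >= -2 or 2*d < 8)) -> m != -5)
Before skip: ((m >= -2 or 2*d < 8) -> m != -5) and ((not (m >= -2 or 2*d < 8)) -> m != -5)
The weakest precondition is ((m >= -2 or 2*d < 8) -> m != -5) and ((not (m >= -2 or 2*d < 8)) -> m != -5).
Check whether m = -3 implies it.
Every state satisfying the precondition satisfies the weakest precondition: the implication holds.
Answer: valid


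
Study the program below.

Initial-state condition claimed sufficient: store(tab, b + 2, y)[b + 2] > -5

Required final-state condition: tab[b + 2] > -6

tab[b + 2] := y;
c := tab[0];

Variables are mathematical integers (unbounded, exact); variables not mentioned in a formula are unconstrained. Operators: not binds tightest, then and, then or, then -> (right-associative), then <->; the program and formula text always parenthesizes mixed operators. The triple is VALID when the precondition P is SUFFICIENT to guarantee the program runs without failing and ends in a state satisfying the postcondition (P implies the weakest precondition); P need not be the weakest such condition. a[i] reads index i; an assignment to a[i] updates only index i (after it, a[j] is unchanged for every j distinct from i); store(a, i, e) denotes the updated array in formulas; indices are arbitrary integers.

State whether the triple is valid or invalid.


Working backward. After the program, tab[b + 2] > -6 must hold.
Before c := tab[0]: tab[b + 2] > -6
Before tab[b + 2] := y: store(tab, b + 2, y)[b + 2] > -6
The weakest precondition is store(tab, b + 2, y)[b + 2] > -6.
Check whether store(tab, b + 2, y)[b + 2] > -5 implies it.
Every state satisfying the precondition satisfies the weakest precondition: the implication holds.
Answer: valid


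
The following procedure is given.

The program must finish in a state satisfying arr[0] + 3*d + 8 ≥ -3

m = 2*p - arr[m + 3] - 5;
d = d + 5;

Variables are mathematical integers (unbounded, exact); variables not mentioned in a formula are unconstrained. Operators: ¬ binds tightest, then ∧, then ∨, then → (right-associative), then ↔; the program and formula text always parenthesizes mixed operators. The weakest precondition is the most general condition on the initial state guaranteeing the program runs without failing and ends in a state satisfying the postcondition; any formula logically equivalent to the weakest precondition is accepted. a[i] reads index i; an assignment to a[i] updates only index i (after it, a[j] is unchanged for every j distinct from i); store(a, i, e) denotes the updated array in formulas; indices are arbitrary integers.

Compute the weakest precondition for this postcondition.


Working backward. After the program, the postcondition arr[0] + 3*d + 8 ≥ -3 must hold; in canonical form it is arr[0] + 3*d ≥ -11.
Before d := d + 5: arr[0] + 3*d ≥ -26
Before m := 2*p - arr[m + 3] - 5: arr[0] + 3*d ≥ -26
Answer: WP = arr[0] + 3*d ≥ -26


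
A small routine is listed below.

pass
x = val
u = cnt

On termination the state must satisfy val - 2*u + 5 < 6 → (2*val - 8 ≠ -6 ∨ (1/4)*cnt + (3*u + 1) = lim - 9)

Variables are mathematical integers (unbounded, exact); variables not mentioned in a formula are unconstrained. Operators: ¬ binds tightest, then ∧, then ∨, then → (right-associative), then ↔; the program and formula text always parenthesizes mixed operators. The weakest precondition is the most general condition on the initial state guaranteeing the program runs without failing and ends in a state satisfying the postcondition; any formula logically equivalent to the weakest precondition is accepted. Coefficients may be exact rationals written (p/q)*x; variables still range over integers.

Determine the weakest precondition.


Working backward. After the program, the postcondition val - 2*u + 5 < 6 → (2*val - 8 ≠ -6 ∨ (1/4)*cnt + (3*u + 1) = lim - 9) must hold; in canonical form it is val < 2*u + 1 → (2*val ≠ 2 ∨ (1/4)*cnt + 3*u = lim - 10).
Before u := cnt: val < 2*cnt + 1 → (2*val ≠ 2 ∨ (13/4)*cnt = lim - 10)
Before x := val: val < 2*cnt + 1 → (2*val ≠ 2 ∨ (13/4)*cnt = lim - 10)
Before skip: val < 2*cnt + 1 → (2*val ≠ 2 ∨ (13/4)*cnt = lim - 10)
Answer: WP = val < 2*cnt + 1 → (2*val ≠ 2 ∨ (13/4)*cnt = lim - 10)


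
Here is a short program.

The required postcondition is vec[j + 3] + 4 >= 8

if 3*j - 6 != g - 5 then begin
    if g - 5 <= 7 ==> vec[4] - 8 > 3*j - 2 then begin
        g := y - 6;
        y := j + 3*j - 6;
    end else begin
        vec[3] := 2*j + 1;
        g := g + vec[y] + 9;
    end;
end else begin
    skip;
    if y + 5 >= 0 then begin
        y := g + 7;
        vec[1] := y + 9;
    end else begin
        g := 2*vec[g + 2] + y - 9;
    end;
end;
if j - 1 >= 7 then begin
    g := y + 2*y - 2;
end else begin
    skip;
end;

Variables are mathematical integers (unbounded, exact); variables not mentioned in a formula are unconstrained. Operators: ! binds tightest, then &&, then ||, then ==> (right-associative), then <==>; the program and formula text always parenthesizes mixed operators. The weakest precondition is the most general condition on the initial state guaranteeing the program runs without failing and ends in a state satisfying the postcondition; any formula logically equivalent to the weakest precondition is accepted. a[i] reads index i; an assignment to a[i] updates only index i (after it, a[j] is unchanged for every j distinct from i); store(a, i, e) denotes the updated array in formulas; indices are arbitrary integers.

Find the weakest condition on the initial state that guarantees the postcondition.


Working backward. After the program, the postcondition vec[j + 3] + 4 >= 8 must hold; in canonical form it is vec[j + 3] >= 4.
Then branch requires vec[j + 3] >= 4; else branch requires vec[j + 3] >= 4.
Before the if: (j >= 8 ==> vec[j + 3] >= 4) && ((!(j >= 8)) ==> vec[j + 3] >= 4)
Then branch requires ((g <= 12 ==> vec[4] > 3*j + 6) ==> ((j >= 8 ==> vec[j + 3] >= 4) && ((!(j >= 8)) ==> vec[j + 3] >= 4))) && ((!(g <= 12 ==> vec[4] > 3*j + 6)) ==> ((j >= 8 ==> store(vec, 3, 2*j + 1)[j + 3] >= 4) && ((!(j >= 8)) ==> store(vec, 3, 2*j + 1)[j + 3] >= 4))); else branch requires (y >= -5 ==> ((j >= 8 ==> store(vec, 1, g + 16)[j + 3] >= 4) && ((!(j >= 8)) ==> store(vec, 1, g + 16)[j + 3] >= 4))) && ((!(y >= -5)) ==> ((j >= 8 ==> vec[j + 3] >= 4) && ((!(j >= 8)) ==> vec[j + 3] >= 4))).
Before the if: (3*j != g + 1 ==> (((g <= 12 ==> vec[4] > 3*j + 6) ==> ((j >= 8 ==> vec[j + 3] >= 4) && ((!(j >= 8)) ==> vec[j + 3] >= 4))) && ((!(g <= 12 ==> vec[4] > 3*j + 6)) ==> ((j >= 8 ==> store(vec, 3, 2*j + 1)[j + 3] >= 4) && ((!(j >= 8)) ==> store(vec, 3, 2*j + 1)[j + 3] >= 4))))) && ((!(3*j != g + 1)) ==> ((y >= -5 ==> ((j >= 8 ==> store(vec, 1, g + 16)[j + 3] >= 4) && ((!(j >= 8)) ==> store(vec, 1, g + 16)[j + 3] >= 4))) && ((!(y >= -5)) ==> ((j >= 8 ==> vec[j + 3] >= 4) && ((!(j >= 8)) ==> vec[j + 3] >= 4)))))
Answer: WP = (3*j != g + 1 ==> (((g <= 12 ==> vec[4] > 3*j + 6) ==> ((j >= 8 ==> vec[j + 3] >= 4) && ((!(j >= 8)) ==> vec[j + 3] >= 4))) && ((!(g <= 12 ==> vec[4] > 3*j + 6)) ==> ((j >= 8 ==> store(vec, 3, 2*j + 1)[j + 3] >= 4) && ((!(j >= 8)) ==> store(vec, 3, 2*j + 1)[j + 3] >= 4))))) && ((!(3*j != g + 1)) ==> ((y >= -5 ==> ((j >= 8 ==> store(vec, 1, g + 16)[j + 3] >= 4) && ((!(j >= 8)) ==> store(vec, 1, g + 16)[j + 3] >= 4))) && ((!(y >= -5)) ==> ((j >= 8 ==> vec[j + 3] >= 4) && ((!(j >= 8)) ==> vec[j + 3] >= 4)))))


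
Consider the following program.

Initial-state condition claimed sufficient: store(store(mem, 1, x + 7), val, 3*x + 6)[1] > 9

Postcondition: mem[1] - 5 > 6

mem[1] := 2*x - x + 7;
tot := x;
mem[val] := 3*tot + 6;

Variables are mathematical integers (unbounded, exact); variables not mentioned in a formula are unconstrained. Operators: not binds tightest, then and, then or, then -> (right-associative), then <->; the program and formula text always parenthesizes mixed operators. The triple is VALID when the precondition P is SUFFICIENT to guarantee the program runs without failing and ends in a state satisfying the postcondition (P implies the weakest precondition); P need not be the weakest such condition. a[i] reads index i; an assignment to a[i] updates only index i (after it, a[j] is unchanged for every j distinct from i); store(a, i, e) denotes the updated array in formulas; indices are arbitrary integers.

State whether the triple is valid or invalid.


Working backward. After the program, the postcondition mem[1] - 5 > 6 must hold; in canonical form it is mem[1] > 11.
Before mem[val] := 3*tot + 6: store(mem, val, 3*tot + 6)[1] > 11
Before tot := x: store(mem, val, 3*x + 6)[1] > 11
Before mem[1] := 2*x - x + 7: store(store(mem, 1, x + 7), val, 3*x + 6)[1] > 11
The weakest precondition is store(store(mem, 1, x + 7), val, 3*x + 6)[1] > 11.
Check whether store(store(mem, 1, x + 7), val, 3*x + 6)[1] > 9 implies it.
Countermodel: at the initial state mem = {[1] = 2, [4] = 2, elsewhere 2}, val = 4, x = 3, the precondition holds but the weakest precondition fails.
Answer: invalid
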